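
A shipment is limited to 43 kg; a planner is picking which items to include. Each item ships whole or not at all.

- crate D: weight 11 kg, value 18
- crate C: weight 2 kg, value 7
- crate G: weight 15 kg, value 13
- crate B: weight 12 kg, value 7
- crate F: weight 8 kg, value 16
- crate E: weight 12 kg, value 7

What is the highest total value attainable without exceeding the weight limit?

Treat it as a binary knapsack problem.
Take crate D, crate C, crate G, and crate F: weight 11 + 2 + 15 + 8 = 36 ≤ 43, value 18 + 7 + 13 + 16 = 54.
No other feasible combination does better.

54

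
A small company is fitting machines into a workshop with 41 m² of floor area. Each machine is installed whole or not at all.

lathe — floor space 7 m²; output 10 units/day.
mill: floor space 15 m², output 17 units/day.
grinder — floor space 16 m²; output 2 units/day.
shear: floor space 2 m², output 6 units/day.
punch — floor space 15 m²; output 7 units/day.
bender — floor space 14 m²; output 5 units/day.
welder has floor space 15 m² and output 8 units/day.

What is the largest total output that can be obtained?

This is a 0-1 knapsack instance.
lathe + mill + shear + welder: floor space 7 + 15 + 2 + 15 = 39 ≤ 41, output 10 + 17 + 6 + 8 = 41.
lathe + mill + shear + punch: floor space 7 + 15 + 2 + 15 = 39 ≤ 41, output 10 + 17 + 6 + 7 = 40.
lathe + mill + shear + bender: floor space 7 + 15 + 2 + 14 = 38 ≤ 41, output 10 + 17 + 6 + 5 = 38.
Best is lathe, mill, shear, and welder with total output 41.

41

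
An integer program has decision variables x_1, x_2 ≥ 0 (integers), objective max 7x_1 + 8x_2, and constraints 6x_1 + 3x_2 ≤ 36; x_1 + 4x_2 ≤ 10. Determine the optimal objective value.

43

(x_1,x_2)=(5,1) is feasible, giving 43.
(x_1,x_2)=(6,0) is feasible, giving 42.
(x_1,x_2)=(4,1) is feasible, giving 36.
(x_1,x_2)=(5,0) is feasible, giving 35.
No feasible integer point exceeds 43.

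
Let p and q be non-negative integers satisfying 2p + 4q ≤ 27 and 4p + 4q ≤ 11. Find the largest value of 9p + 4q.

18

The continuous relaxation peaks at (2.75, 0) with value 24.75; rounding to a feasible lattice point costs some objective.
(p,q)=(2,0) is feasible, giving 18.
(p,q)=(1,1) is feasible, giving 13.
(p,q)=(1,0) is feasible, giving 9.
No feasible integer point exceeds 18.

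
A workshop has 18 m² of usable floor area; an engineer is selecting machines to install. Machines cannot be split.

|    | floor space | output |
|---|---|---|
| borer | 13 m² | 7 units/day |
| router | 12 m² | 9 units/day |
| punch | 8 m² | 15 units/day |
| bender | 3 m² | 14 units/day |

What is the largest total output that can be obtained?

This is an integer program with binary decision variables.
Allowing fractional choices, the relaxed optimum would be about 34.2, but machines are indivisible.
punch + bender: floor space 8 + 3 = 11 ≤ 18, output 15 + 14 = 29.
router + bender: floor space 12 + 3 = 15 ≤ 18, output 9 + 14 = 23.
borer + bender: floor space 13 + 3 = 16 ≤ 18, output 7 + 14 = 21.
Best is punch and bender with total output 29.

29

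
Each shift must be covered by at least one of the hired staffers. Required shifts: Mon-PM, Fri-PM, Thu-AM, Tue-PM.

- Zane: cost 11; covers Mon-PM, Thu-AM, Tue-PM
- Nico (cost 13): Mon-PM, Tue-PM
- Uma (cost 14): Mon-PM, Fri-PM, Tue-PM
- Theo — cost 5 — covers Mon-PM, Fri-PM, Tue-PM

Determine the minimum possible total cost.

16

Choose Zane and Theo: together they cover Mon-PM, Fri-PM, Thu-AM, Tue-PM — every shift.
Total cost: 11 + 5 = 16.
No cover costs less than 16.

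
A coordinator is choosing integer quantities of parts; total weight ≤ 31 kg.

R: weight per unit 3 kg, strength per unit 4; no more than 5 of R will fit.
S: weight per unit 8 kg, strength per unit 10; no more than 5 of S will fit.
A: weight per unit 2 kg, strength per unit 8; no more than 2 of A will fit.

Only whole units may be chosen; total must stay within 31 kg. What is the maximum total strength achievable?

This is a bounded integer knapsack.
Take 1×R, 3×S, and 2×A: weight 31 ≤ 31, strength 1·4 + 3·10 + 2·8 = 50.
A has the best ratio (8/2) and is taken to its limit of 2; remaining capacity is filled optimally with the others.

50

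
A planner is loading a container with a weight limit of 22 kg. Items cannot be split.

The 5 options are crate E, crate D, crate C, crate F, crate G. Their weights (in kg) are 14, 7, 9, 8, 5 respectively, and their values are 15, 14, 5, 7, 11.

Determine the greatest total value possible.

Allowing fractional choices, the relaxed optimum would be about 35.7, but items are indivisible.
crate D + crate F + crate G: weight 7 + 8 + 5 = 20 ≤ 22, value 14 + 7 + 11 = 32.
crate D + crate C + crate G: weight 7 + 9 + 5 = 21 ≤ 22, value 14 + 5 + 11 = 30.
crate E + crate D: weight 14 + 7 = 21 ≤ 22, value 15 + 14 = 29.
Best is crate D, crate F, and crate G with total value 32.

32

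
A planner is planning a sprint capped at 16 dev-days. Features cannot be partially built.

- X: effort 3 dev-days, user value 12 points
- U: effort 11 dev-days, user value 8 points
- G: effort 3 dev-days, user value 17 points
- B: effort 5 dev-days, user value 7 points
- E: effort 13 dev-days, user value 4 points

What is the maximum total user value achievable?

U + G: effort 11 + 3 = 14 ≤ 16, user value 8 + 17 = 25.
X + G + B: effort 3 + 3 + 5 = 11 ≤ 16, user value 12 + 17 + 7 = 36.
X + G: effort 3 + 3 = 6 ≤ 16, user value 12 + 17 = 29.
Best is X, G, and B with total user value 36.

36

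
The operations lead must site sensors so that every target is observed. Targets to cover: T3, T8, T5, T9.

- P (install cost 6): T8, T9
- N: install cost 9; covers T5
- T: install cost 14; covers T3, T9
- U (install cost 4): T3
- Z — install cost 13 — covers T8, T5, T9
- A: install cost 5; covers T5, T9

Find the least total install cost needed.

15

Choose P, U, and A: together they cover T3, T8, T5, T9 — every target.
Total install cost: 6 + 4 + 5 = 15.
No cover costs less than 15.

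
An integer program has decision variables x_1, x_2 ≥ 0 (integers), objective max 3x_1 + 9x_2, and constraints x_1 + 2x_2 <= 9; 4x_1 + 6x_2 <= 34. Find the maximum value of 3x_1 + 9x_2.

The continuous relaxation peaks at (0, 4.5) with value 40.50; rounding to a feasible lattice point costs some objective.
(x_1,x_2)=(1,4): 1·1+2·4=9≤9, 4·1+6·4=28≤34, objective 39.
(x_1,x_2)=(0,4): 1·0+2·4=8≤9, 4·0+6·4=24≤34, objective 36.
(x_1,x_2)=(2,3): 1·2+2·3=8≤9, 4·2+6·3=26≤34, objective 33.
Maximum is 39 at (x_1,x_2)=(1,4).

39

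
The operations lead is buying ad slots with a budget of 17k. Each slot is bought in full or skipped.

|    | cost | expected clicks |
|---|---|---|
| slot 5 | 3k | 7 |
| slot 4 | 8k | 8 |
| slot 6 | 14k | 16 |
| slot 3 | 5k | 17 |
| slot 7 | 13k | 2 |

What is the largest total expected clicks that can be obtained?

This is an integer program with binary decision variables.
Allowing fractional choices, the relaxed optimum would be about 34.3, but ad slots are indivisible.
slot 4 + slot 3: cost 8 + 5 = 13 ≤ 17, expected clicks 8 + 17 = 25.
slot 5 + slot 3: cost 3 + 5 = 8 ≤ 17, expected clicks 7 + 17 = 24.
slot 5 + slot 4 + slot 3: cost 3 + 8 + 5 = 16 ≤ 17, expected clicks 7 + 8 + 17 = 32.
Best is slot 5, slot 4, and slot 3 with total expected clicks 32.

32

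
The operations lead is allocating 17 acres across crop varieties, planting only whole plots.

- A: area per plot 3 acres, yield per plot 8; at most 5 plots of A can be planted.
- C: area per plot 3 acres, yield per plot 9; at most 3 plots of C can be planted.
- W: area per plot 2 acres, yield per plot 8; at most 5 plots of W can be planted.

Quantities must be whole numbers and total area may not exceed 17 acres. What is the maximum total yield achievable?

This is a bounded integer knapsack.
3×C and 4×W: area 17 ≤ 17, yield 3·9 + 4·8 = 59.
2×C and 5×W: area 16 ≤ 17, yield 2·9 + 5·8 = 58.
Best is 59.

59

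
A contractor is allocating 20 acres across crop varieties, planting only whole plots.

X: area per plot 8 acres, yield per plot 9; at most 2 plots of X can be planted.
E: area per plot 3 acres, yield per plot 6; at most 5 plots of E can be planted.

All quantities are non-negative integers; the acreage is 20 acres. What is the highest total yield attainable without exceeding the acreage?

E has the best ratio (6/3); taking only E gives at most 5×6 = 30 (stopped by the supply cap of 5).
Mixing does better — 1×X and 4×E: area 20 ≤ 20, yield 1·9 + 4·6 = 33.

33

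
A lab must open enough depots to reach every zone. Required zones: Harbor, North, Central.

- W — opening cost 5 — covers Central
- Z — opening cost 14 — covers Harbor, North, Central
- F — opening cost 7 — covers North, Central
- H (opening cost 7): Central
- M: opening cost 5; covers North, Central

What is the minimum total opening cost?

14

This is a weighted set-cover instance.
Z alone covers Harbor, North, Central — every zone.
Total opening cost: 14.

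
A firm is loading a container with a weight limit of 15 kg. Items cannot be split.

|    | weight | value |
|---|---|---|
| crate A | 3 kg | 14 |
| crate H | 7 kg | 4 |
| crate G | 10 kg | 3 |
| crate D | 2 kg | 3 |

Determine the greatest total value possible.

21

This is an integer program with binary decision variables.
Allowing fractional choices, the relaxed optimum would be about 21.9, but items are indivisible.
crate A + crate H + crate D: weight 3 + 7 + 2 = 12 ≤ 15, value 14 + 4 + 3 = 21.
crate A + crate G + crate D: weight 3 + 10 + 2 = 15 ≤ 15, value 14 + 3 + 3 = 20.
crate A + crate H: weight 3 + 7 = 10 ≤ 15, value 14 + 4 = 18.
Best is crate A, crate H, and crate D with total value 21.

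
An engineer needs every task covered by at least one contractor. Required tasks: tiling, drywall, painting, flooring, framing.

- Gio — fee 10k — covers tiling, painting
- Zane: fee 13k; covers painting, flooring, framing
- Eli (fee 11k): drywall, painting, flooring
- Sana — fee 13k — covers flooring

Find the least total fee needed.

This is a weighted set-cover instance.
Choose Gio, Zane, and Eli: together they cover tiling, drywall, painting, flooring, framing — every task.
Total fee: 10 + 13 + 11 = 34.

34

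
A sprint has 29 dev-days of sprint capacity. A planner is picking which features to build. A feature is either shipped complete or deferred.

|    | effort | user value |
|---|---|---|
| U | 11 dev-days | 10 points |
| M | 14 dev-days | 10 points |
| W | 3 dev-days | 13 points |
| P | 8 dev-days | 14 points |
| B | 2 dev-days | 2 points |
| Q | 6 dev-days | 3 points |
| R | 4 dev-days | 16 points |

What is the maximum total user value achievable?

55

Allowing fractional choices, the relaxed optimum would be about 55.7, but features are indivisible.
U + W + P + R: effort 11 + 3 + 8 + 4 = 26 ≤ 29, user value 10 + 13 + 14 + 16 = 53.
U + W + P + B + R: effort 11 + 3 + 8 + 2 + 4 = 28 ≤ 29, user value 10 + 13 + 14 + 2 + 16 = 55.
Best is U, W, P, B, and R with total user value 55.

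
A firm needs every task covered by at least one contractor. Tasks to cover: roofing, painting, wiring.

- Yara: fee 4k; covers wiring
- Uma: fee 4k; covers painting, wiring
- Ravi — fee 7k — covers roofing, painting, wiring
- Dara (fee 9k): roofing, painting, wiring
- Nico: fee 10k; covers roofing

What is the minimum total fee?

7

Ravi alone covers roofing, painting, wiring — every task.
Total fee: 7.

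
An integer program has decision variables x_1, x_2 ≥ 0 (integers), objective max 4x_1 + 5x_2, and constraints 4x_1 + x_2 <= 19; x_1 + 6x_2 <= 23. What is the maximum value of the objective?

The continuous relaxation peaks at (3.96, 3.17) with value 31.70; rounding to a feasible lattice point costs some objective.
(x_1,x_2)=(4,3): 4·4+1·3=19≤19, 1·4+6·3=22≤23, objective 31.
(x_1,x_2)=(3,3): 4·3+1·3=15≤19, 1·3+6·3=21≤23, objective 27.
(x_1,x_2)=(4,2): 4·4+1·2=18≤19, 1·4+6·2=16≤23, objective 26.
The best lattice point is (4,3), giving 31.

31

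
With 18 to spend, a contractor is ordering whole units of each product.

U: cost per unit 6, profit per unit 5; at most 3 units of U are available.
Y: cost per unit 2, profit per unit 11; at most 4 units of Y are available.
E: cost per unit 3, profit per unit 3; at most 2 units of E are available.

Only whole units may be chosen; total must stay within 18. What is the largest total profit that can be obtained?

52

This is a bounded integer knapsack.
Y has the best ratio (11/2); taking only Y gives at most 4×11 = 44 (stopped by the supply cap of 4).
Mixing does better — 1×U, 4×Y, and 1×E: cost 17 ≤ 18, profit 1·5 + 4·11 + 1·3 = 52.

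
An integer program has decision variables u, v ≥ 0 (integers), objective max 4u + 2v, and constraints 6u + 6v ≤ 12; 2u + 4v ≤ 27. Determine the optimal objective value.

(u,v)=(2,0): 6·2+6·0=12≤12, 2·2+4·0=4≤27, objective 8.
(u,v)=(1,1): 6·1+6·1=12≤12, 2·1+4·1=6≤27, objective 6.
(u,v)=(1,0): 6·1+6·0=6≤12, 2·1+4·0=2≤27, objective 4.
Maximum is 8 at (u,v)=(2,0).

8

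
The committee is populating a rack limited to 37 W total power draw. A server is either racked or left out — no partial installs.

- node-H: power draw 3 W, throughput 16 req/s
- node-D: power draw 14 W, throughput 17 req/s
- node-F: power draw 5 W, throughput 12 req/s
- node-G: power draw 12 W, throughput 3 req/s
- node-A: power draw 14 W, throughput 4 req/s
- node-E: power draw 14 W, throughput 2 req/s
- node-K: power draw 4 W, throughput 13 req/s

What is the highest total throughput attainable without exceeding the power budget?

Allowing fractional choices, the relaxed optimum would be about 61.1, but servers are indivisible.
node-H + node-D + node-A + node-K: power draw 3 + 14 + 14 + 4 = 35 ≤ 37, throughput 16 + 17 + 4 + 13 = 50.
node-H + node-D + node-F + node-K: power draw 3 + 14 + 5 + 4 = 26 ≤ 37, throughput 16 + 17 + 12 + 13 = 58.
Best is node-H, node-D, node-F, and node-K with total throughput 58.

58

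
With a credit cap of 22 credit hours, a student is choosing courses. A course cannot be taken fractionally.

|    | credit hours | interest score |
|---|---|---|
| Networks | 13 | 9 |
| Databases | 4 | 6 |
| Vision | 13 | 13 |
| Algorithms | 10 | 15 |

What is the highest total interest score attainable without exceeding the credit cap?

Databases + Vision: credit hours 4 + 13 = 17 ≤ 22, interest score 6 + 13 = 19.
Databases + Algorithms: credit hours 4 + 10 = 14 ≤ 22, interest score 6 + 15 = 21.
Best is Databases and Algorithms with total interest score 21.

21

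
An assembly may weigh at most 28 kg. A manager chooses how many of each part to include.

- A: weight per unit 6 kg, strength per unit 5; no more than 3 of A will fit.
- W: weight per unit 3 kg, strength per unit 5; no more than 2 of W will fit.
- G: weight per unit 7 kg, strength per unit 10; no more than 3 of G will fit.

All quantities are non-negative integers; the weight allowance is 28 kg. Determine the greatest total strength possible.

40

This is a bounded integer knapsack.
W has the best ratio (5/3); taking only W gives at most 2×5 = 10 (stopped by the supply cap of 2).
Mixing does better — 2×W and 3×G: weight 27 ≤ 28, strength 2·5 + 3·10 = 40.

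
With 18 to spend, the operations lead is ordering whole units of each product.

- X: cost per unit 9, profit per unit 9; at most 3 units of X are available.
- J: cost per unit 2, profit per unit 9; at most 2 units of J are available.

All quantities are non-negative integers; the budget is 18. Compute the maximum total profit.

27

J has the best ratio (9/2); taking only J gives at most 2×9 = 18 (stopped by the supply cap of 2).
Mixing does better — 1×X and 2×J: cost 13 ≤ 18, profit 1·9 + 2·9 = 27.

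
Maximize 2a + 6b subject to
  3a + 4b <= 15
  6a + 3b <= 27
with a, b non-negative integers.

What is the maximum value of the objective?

20

(a,b)=(1,3) is feasible, giving 20.
(a,b)=(0,3) is feasible, giving 18.
(a,b)=(2,2) is feasible, giving 16.
No feasible integer point exceeds 20.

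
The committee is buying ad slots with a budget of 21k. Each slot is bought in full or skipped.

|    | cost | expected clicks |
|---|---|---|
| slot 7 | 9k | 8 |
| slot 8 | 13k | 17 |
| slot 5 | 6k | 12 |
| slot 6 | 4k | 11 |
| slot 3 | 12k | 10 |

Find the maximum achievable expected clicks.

31

Treat it as a binary knapsack problem.
Allowing fractional choices, the relaxed optimum would be about 37.4, but ad slots are indivisible.
slot 8 + slot 5: cost 13 + 6 = 19 ≤ 21, expected clicks 17 + 12 = 29.
slot 8 + slot 6: cost 13 + 4 = 17 ≤ 21, expected clicks 17 + 11 = 28.
slot 7 + slot 5 + slot 6: cost 9 + 6 + 4 = 19 ≤ 21, expected clicks 8 + 12 + 11 = 31.
Best is slot 7, slot 5, and slot 6 with total expected clicks 31.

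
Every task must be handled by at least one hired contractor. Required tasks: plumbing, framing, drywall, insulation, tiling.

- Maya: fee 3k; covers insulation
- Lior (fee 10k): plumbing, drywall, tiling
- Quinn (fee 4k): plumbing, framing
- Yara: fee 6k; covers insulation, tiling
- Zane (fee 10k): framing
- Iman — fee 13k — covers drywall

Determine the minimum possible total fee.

17

Choose Maya, Lior, and Quinn: together they cover plumbing, framing, drywall, insulation, tiling — every task.
Total fee: 3 + 10 + 4 = 17.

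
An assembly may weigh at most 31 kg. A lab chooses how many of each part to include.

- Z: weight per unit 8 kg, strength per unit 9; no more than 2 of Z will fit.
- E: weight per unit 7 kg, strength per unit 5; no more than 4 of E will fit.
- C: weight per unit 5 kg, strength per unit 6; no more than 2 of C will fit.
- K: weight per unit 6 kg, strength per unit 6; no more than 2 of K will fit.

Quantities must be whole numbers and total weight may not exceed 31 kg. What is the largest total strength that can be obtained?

33

This is a bounded integer knapsack.
C has the best ratio (6/5); taking only C gives at most 2×6 = 12 (stopped by the supply cap of 2).
Mixing does better — 1×Z, 2×C, and 2×K: weight 30 ≤ 31, strength 1·9 + 2·6 + 2·6 = 33.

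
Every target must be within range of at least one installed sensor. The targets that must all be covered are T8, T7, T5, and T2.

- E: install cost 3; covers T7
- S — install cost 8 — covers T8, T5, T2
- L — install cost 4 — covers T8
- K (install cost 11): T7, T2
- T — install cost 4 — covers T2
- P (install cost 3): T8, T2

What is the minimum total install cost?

11

Choose E and S: together they cover T8, T7, T5, T2 — every target.
Total install cost: 3 + 8 = 11.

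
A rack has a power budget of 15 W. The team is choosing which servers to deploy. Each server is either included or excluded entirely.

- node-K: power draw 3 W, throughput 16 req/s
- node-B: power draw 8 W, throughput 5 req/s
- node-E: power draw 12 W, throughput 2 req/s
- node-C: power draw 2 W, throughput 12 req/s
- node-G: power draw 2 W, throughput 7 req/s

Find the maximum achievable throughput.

40

node-K + node-C + node-G: power draw 3 + 2 + 2 = 7 ≤ 15, throughput 16 + 12 + 7 = 35.
node-K + node-B + node-C + node-G: power draw 3 + 8 + 2 + 2 = 15 ≤ 15, throughput 16 + 5 + 12 + 7 = 40.
node-K + node-B + node-C: power draw 3 + 8 + 2 = 13 ≤ 15, throughput 16 + 5 + 12 = 33.
Best is node-K, node-B, node-C, and node-G with total throughput 40.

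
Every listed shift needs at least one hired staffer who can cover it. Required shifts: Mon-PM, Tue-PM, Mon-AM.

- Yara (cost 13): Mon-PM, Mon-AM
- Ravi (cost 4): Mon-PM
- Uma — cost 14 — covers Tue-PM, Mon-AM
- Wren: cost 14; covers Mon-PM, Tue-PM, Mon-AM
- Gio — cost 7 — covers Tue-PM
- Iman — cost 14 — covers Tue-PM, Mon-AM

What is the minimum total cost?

The greedy cost-per-new-shift heuristic would pick Ravi and Uma for 18, but a cheaper cover exists.
Wren alone covers Mon-PM, Tue-PM, Mon-AM — every shift.
Total cost: 14.
No cover costs less than 14.

14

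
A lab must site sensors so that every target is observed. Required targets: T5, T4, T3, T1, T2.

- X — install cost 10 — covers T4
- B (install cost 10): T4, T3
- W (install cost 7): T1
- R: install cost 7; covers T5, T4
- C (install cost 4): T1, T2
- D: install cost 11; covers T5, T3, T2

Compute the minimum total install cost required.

This is a weighted set-cover instance.
Choose B, R, and C: together they cover T5, T4, T3, T1, T2 — every target.
Total install cost: 10 + 7 + 4 = 21.

21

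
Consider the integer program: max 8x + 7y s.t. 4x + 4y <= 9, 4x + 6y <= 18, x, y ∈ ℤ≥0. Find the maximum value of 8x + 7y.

16

(x,y)=(2,0) is feasible, giving 16.
(x,y)=(1,1) is feasible, giving 15.
(x,y)=(1,0) is feasible, giving 8.
No feasible integer point exceeds 16.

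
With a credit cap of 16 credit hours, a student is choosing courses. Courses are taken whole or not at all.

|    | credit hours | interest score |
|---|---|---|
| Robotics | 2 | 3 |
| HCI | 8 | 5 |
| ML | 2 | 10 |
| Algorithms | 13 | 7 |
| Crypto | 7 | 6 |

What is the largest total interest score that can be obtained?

Robotics + HCI + ML: credit hours 2 + 8 + 2 = 12 ≤ 16, interest score 3 + 5 + 10 = 18.
ML + Algorithms: credit hours 2 + 13 = 15 ≤ 16, interest score 10 + 7 = 17.
Robotics + ML + Crypto: credit hours 2 + 2 + 7 = 11 ≤ 16, interest score 3 + 10 + 6 = 19.
Best is Robotics, ML, and Crypto with total interest score 19.

19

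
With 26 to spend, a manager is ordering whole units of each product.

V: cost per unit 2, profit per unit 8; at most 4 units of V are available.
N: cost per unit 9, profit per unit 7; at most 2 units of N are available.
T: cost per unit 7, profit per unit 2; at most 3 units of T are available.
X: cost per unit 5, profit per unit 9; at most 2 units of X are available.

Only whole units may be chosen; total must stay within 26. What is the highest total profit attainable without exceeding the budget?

V has the best ratio (8/2); taking only V gives at most 4×8 = 32 (stopped by the supply cap of 4).
Mixing does better — 4×V, 1×T, and 2×X: cost 25 ≤ 26, profit 4·8 + 1·2 + 2·9 = 52.

52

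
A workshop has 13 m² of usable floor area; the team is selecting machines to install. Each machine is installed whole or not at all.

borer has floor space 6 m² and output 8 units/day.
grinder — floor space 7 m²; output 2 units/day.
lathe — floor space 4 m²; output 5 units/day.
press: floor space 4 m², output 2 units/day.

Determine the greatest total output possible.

13

Allowing fractional choices, the relaxed optimum would be about 14.5, but machines are indivisible.
borer + press: floor space 6 + 4 = 10 ≤ 13, output 8 + 2 = 10.
borer + lathe: floor space 6 + 4 = 10 ≤ 13, output 8 + 5 = 13.
Best is borer and lathe with total output 13.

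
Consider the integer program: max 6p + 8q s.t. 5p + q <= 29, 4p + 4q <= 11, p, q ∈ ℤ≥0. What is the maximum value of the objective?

Relaxing integrality, the LP optimum is 22.00 at (p,q) = (0, 2.75), which is not an integer point.
(p,q)=(0,2) is feasible, giving 16.
(p,q)=(1,1) is feasible, giving 14.
(p,q)=(0,1) is feasible, giving 8.
Maximum is 16 at (p,q)=(0,2).

16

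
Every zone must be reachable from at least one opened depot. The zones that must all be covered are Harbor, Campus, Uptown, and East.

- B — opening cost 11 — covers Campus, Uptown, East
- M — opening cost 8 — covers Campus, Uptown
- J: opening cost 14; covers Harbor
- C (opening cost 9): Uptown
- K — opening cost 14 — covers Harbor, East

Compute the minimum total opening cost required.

22

The greedy cost-per-new-zone heuristic would pick B and J for 25, but a cheaper cover exists.
Choose M and K: together they cover Harbor, Campus, Uptown, East — every zone.
Total opening cost: 8 + 14 = 22.
No cover costs less than 22.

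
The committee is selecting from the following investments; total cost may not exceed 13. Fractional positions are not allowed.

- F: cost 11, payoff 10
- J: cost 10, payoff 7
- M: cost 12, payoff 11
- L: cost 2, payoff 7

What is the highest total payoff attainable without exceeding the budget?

17

F + L: cost 11 + 2 = 13 ≤ 13, payoff 10 + 7 = 17.
J + L: cost 10 + 2 = 12 ≤ 13, payoff 7 + 7 = 14.
Best is F and L with total payoff 17.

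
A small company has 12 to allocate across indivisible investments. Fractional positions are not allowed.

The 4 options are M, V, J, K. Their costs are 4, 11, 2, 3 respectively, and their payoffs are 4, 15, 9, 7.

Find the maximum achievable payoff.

V: cost 11 ≤ 12, payoff 15.
M + J + K: cost 4 + 2 + 3 = 9 ≤ 12, payoff 4 + 9 + 7 = 20.
J + K: cost 2 + 3 = 5 ≤ 12, payoff 9 + 7 = 16.
Best is M, J, and K with total payoff 20.

20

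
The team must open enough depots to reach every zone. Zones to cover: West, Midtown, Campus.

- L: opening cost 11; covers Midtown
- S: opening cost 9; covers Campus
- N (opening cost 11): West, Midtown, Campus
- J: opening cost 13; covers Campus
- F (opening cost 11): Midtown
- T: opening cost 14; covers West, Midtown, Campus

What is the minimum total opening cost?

11

N alone covers West, Midtown, Campus — every zone.
Total opening cost: 11.
No cover costs less than 11.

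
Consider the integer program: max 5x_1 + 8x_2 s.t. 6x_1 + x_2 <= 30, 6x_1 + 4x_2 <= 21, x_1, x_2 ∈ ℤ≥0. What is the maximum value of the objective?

Relaxing integrality, the LP optimum is 42.00 at (x_1,x_2) = (0, 5.25), which is not an integer point.
(x_1,x_2)=(0,5): 6·0+1·5=5≤30, 6·0+4·5=20≤21, objective 40.
(x_1,x_2)=(0,4): 6·0+1·4=4≤30, 6·0+4·4=16≤21, objective 32.
No feasible integer point exceeds 40.

40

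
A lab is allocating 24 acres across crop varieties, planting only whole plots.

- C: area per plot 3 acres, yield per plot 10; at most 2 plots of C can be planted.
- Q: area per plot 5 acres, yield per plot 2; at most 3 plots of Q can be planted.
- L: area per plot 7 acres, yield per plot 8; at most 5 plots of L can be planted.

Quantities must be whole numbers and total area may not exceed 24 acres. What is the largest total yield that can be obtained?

36

C has the best ratio (10/3); taking only C gives at most 2×10 = 20 (stopped by the supply cap of 2).
Mixing does better — 2×C and 2×L: area 20 ≤ 24, yield 2·10 + 2·8 = 36.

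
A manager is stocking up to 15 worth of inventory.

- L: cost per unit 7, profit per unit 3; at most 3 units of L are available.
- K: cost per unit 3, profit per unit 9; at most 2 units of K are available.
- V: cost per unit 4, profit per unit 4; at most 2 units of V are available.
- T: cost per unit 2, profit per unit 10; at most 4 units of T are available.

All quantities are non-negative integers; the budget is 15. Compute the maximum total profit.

58

1×K, 1×V, and 4×T: cost 15 ≤ 15, profit 1·9 + 1·4 + 4·10 = 53.
2×K and 4×T: cost 14 ≤ 15, profit 2·9 + 4·10 = 58.
Best is 58.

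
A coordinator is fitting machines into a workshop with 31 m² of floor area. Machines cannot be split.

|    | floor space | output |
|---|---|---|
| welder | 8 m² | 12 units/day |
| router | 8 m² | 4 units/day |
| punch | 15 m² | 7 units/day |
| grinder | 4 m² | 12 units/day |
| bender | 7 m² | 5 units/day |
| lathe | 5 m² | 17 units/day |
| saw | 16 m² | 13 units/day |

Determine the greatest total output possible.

46

Take welder, grinder, bender, and lathe: floor space 8 + 4 + 7 + 5 = 24 ≤ 31, output 12 + 12 + 5 + 17 = 46.
No other feasible combination does better.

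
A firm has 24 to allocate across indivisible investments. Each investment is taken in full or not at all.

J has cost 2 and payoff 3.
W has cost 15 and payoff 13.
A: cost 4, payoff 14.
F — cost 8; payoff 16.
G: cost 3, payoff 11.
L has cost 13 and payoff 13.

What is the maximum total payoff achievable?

Take J, A, F, and G: cost 2 + 4 + 8 + 3 = 17 ≤ 24, payoff 3 + 14 + 16 + 11 = 44.
No other feasible combination does better.

44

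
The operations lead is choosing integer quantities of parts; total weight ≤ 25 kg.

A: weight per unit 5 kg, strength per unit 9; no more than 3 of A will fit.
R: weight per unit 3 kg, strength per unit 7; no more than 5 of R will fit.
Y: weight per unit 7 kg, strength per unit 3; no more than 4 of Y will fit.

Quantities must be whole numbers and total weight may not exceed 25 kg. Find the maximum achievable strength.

53

2×A and 5×R: weight 25 ≤ 25, strength 2·9 + 5·7 = 53.
3×A and 3×R: weight 24 ≤ 25, strength 3·9 + 3·7 = 48.
Best is 53.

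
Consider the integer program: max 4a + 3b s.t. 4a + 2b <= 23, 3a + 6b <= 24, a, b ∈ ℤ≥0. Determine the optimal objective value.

23

Relaxing integrality, the LP optimum is 24.50 at (a,b) = (5, 1.5), which is not an integer point.
(a,b)=(5,1): 4·5+2·1=22≤23, 3·5+6·1=21≤24, objective 23.
(a,b)=(4,2): 4·4+2·2=20≤23, 3·4+6·2=24≤24, objective 22.
(a,b)=(5,0): 4·5+2·0=20≤23, 3·5+6·0=15≤24, objective 20.
(a,b)=(4,1): 4·4+2·1=18≤23, 3·4+6·1=18≤24, objective 19.
No feasible integer point exceeds 23.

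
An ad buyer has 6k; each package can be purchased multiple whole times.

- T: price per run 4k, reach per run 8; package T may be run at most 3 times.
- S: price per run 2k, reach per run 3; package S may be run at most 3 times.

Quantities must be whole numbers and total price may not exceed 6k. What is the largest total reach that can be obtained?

1×T and 1×S: price 6 ≤ 6, reach 1·8 + 1·3 = 11.
3×S: price 6 ≤ 6, reach 3·3 = 9.
Best is 11.

11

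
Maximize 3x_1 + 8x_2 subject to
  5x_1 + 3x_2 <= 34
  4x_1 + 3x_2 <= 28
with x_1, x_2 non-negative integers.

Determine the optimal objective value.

The continuous relaxation peaks at (0, 9.33) with value 74.67; rounding to a feasible lattice point costs some objective.
(x_1,x_2)=(0,9): 5·0+3·9=27≤34, 4·0+3·9=27≤28, objective 72.
(x_1,x_2)=(1,8): 5·1+3·8=29≤34, 4·1+3·8=28≤28, objective 67.
(x_1,x_2)=(0,8): 5·0+3·8=24≤34, 4·0+3·8=24≤28, objective 64.
The best lattice point is (0,9), giving 72.

72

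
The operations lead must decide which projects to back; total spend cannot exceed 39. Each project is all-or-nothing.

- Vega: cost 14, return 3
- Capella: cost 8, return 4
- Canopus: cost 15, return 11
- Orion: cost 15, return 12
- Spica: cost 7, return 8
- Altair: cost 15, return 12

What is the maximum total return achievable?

32

This is an integer program with binary decision variables.
Take Orion, Spica, and Altair: cost 15 + 7 + 15 = 37 ≤ 39, return 12 + 8 + 12 = 32.
No other feasible combination does better.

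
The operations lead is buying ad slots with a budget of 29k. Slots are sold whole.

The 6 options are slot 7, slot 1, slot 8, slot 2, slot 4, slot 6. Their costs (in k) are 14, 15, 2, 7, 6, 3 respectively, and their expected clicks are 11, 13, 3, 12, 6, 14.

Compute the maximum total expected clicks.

Take slot 1, slot 8, slot 2, and slot 6: cost 15 + 2 + 7 + 3 = 27 ≤ 29, expected clicks 13 + 3 + 12 + 14 = 42.
No other feasible combination does better.

42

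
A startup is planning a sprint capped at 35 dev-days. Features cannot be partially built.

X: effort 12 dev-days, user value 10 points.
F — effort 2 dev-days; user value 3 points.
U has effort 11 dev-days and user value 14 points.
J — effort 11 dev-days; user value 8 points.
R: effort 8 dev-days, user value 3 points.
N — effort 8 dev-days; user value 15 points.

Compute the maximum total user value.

42

Take X, F, U, and N: effort 12 + 2 + 11 + 8 = 33 ≤ 35, user value 10 + 3 + 14 + 15 = 42.
No other feasible combination does better.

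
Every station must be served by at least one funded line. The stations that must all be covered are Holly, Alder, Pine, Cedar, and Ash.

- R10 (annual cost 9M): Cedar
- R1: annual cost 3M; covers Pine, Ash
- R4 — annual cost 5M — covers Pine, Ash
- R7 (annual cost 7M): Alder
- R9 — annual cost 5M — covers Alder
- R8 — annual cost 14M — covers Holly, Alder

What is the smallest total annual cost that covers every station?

The greedy cost-per-new-station heuristic would pick R1, R9, R10, and R8 for 31, but a cheaper cover exists.
Choose R10, R1, and R8: together they cover Holly, Alder, Pine, Cedar, Ash — every station.
Total annual cost: 9 + 3 + 14 = 26.
No cover costs less than 26.

26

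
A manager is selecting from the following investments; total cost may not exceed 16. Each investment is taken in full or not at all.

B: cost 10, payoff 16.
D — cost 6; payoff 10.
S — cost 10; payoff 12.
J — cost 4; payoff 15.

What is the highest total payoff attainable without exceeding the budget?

Treat it as a binary knapsack problem.
Take B and J: cost 10 + 4 = 14 ≤ 16, payoff 16 + 15 = 31.
No other feasible combination does better.

31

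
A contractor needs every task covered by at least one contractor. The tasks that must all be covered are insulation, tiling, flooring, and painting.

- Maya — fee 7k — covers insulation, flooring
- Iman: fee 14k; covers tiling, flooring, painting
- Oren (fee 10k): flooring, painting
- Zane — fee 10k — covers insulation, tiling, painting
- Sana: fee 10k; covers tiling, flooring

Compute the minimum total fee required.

Choose Maya and Zane: together they cover insulation, tiling, flooring, painting — every task.
Total fee: 7 + 10 = 17.
No cover costs less than 17.

17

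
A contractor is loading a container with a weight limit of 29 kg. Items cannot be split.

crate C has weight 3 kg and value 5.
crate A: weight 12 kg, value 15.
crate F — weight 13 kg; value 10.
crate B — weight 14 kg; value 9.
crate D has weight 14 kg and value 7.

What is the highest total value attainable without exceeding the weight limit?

This is an integer program with binary decision variables.
Allowing fractional choices, the relaxed optimum would be about 30.6, but items are indivisible.
crate C + crate A + crate F: weight 3 + 12 + 13 = 28 ≤ 29, value 5 + 15 + 10 = 30.
crate C + crate A + crate D: weight 3 + 12 + 14 = 29 ≤ 29, value 5 + 15 + 7 = 27.
crate C + crate A + crate B: weight 3 + 12 + 14 = 29 ≤ 29, value 5 + 15 + 9 = 29.
Best is crate C, crate A, and crate F with total value 30.

30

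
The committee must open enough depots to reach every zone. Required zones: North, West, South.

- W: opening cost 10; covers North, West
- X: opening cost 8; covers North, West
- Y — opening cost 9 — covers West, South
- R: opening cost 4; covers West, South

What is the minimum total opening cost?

Choose X and R: together they cover North, West, South — every zone.
Total opening cost: 8 + 4 = 12.

12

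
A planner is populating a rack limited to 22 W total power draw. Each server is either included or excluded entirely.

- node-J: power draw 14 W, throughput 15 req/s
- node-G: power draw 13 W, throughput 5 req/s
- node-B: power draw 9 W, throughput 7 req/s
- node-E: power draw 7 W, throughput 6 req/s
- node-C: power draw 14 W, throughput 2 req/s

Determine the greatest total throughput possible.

21

Take node-J and node-E: power draw 14 + 7 = 21 ≤ 22, throughput 15 + 6 = 21.
No other feasible combination does better.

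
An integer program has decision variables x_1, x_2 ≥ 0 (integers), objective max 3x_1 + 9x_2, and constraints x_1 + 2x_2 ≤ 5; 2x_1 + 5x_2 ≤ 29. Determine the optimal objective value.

21

The continuous relaxation peaks at (0, 2.5) with value 22.50; rounding to a feasible lattice point costs some objective.
(x_1,x_2)=(1,2): 1·1+2·2=5≤5, 2·1+5·2=12≤29, objective 21.
(x_1,x_2)=(0,2): 1·0+2·2=4≤5, 2·0+5·2=10≤29, objective 18.
The best lattice point is (1,2), giving 21.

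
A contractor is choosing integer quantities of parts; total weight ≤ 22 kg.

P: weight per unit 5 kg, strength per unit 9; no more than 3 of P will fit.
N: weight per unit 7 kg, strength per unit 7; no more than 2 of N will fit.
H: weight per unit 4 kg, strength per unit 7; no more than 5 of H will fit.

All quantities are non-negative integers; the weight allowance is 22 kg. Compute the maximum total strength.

This is a bounded integer knapsack.
2×P and 3×H: weight 22 ≤ 22, strength 2·9 + 3·7 = 39.
1×P and 4×H: weight 21 ≤ 22, strength 1·9 + 4·7 = 37.
Best is 39.

39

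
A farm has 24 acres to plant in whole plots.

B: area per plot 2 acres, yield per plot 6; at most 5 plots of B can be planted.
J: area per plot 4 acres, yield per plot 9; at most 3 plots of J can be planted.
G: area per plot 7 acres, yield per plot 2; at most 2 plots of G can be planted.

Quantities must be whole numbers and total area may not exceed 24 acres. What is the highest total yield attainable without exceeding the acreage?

57

B has the best ratio (6/2); taking only B gives at most 5×6 = 30 (stopped by the supply cap of 5).
Mixing does better — 5×B and 3×J: area 22 ≤ 24, yield 5·6 + 3·9 = 57.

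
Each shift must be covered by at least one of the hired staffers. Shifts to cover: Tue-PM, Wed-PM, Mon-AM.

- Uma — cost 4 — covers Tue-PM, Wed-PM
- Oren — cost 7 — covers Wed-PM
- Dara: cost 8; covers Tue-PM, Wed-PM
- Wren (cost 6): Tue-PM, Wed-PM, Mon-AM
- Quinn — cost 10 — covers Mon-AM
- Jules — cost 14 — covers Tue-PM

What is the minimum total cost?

6

This is an integer covering problem.
The greedy cost-per-new-shift heuristic would pick Uma and Wren for 10, but a cheaper cover exists.
Wren alone covers Tue-PM, Wed-PM, Mon-AM — every shift.
Total cost: 6.
No cover costs less than 6.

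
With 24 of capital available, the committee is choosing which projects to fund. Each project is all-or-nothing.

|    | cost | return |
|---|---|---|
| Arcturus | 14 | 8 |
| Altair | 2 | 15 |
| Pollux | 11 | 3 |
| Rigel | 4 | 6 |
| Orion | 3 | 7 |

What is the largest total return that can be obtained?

36

Allowing fractional choices, the relaxed optimum would be about 36.3, but projects are indivisible.
Arcturus + Altair + Orion: cost 14 + 2 + 3 = 19 ≤ 24, return 8 + 15 + 7 = 30.
Arcturus + Altair + Rigel + Orion: cost 14 + 2 + 4 + 3 = 23 ≤ 24, return 8 + 15 + 6 + 7 = 36.
Altair + Pollux + Rigel + Orion: cost 2 + 11 + 4 + 3 = 20 ≤ 24, return 15 + 3 + 6 + 7 = 31.
Best is Arcturus, Altair, Rigel, and Orion with total return 36.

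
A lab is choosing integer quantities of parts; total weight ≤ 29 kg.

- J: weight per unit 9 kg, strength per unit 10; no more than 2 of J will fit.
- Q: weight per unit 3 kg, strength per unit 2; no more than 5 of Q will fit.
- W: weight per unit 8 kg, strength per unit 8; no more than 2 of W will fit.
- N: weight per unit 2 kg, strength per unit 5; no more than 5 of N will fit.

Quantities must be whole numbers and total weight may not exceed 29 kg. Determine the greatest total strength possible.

45

1×Q, 2×W, and 5×N: weight 29 ≤ 29, strength 1·2 + 2·8 + 5·5 = 43.
2×J and 5×N: weight 28 ≤ 29, strength 2·10 + 5·5 = 45.
Best is 45.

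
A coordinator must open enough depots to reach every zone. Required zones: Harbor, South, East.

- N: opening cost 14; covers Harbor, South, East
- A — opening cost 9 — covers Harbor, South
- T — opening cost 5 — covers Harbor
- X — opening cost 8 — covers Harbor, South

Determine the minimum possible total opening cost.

14

The greedy cost-per-new-zone heuristic would pick X and N for 22, but a cheaper cover exists.
N alone covers Harbor, South, East — every zone.
Total opening cost: 14.
No cover costs less than 14.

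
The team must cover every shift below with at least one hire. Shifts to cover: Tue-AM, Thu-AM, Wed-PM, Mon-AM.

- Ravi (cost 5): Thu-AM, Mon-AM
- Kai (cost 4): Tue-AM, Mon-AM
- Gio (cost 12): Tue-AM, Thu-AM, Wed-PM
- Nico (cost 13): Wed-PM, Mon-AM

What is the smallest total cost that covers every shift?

The greedy cost-per-new-shift heuristic would pick Kai, Ravi, and Gio for 21, but a cheaper cover exists.
Choose Kai and Gio: together they cover Tue-AM, Thu-AM, Wed-PM, Mon-AM — every shift.
Total cost: 4 + 12 = 16.
No cover costs less than 16.

16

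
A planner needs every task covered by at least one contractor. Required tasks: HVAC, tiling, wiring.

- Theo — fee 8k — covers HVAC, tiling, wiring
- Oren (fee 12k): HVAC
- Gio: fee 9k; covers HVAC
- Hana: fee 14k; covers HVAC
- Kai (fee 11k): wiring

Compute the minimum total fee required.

Theo alone covers HVAC, tiling, wiring — every task.
Total fee: 8.

8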